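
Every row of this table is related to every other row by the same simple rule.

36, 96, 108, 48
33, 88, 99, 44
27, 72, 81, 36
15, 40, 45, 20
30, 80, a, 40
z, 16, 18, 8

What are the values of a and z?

Each row is a constant multiple of every other row — this is a multiplication table with the headers hidden.
Row 5 is 80/96 = 5/6 times row 1, so its entry in column 3 is 108 × 5/6 = 90.
Row 6 is 16/96 = 1/6 times row 1, so its entry in column 1 is 36 × 1/6 = 6.

a = 90, z = 6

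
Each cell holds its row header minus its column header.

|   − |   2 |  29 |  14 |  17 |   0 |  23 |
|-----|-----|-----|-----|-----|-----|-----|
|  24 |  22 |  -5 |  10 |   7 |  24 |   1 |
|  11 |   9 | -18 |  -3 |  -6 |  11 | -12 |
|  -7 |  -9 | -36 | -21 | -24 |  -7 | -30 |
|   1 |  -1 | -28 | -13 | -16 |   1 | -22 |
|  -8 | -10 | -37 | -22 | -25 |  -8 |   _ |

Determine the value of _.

-31

-8 − 23 = -31.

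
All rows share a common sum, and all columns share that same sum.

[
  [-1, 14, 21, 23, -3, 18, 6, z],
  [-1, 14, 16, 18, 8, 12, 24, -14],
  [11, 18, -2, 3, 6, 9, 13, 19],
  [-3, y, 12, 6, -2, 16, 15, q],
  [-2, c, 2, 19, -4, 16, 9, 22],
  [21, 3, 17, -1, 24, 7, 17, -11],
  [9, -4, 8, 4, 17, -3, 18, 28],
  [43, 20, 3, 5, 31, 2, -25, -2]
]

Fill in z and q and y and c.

Rows 2 and 3 both sum to 77, so that's the common total.
The known cells in row 1 total 78, leaving 77 − 78 = -1 for the blank.
The known cells in row 5 total 62, leaving 77 − 62 = 15 for the blank.
The known cells in column 2 total 80, leaving 77 − 80 = -3 for the blank.
The known cells in row 4 total 41, leaving 77 − 41 = 36 for the blank.

z = -1, q = 36, y = -3, c = 15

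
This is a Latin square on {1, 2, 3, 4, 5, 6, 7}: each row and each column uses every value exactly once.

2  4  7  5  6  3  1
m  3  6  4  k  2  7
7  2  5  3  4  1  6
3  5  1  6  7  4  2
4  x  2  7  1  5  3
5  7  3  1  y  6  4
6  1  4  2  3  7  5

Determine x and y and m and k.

x = 6, y = 2, m = 1, k = 5

Cell (2,1): column 1 already has {2, 3, 4, 5, 6, 7} → 1.
Cell (6,5): row 6 already has {1, 3, 4, 5, 6, 7} → 2.
Cell (5,2): row 5 already has {1, 2, 3, 4, 5, 7} → 6.
For row 2, column 5: row 2 already has {1, 2, 3, 4, 6, 7}; that leaves 5.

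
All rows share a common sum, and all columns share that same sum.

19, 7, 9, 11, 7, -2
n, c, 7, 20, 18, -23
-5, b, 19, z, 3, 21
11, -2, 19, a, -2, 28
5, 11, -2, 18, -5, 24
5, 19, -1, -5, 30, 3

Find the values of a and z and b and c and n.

Rows 1 and 5 both sum to 51, so that's the common total.
Row 4 has 11 − 2 + 19 − 2 + 28 = 54; the blank must be 51 − 54 = -3.
Column 4 has 11 + 20 − 3 + 18 − 5 = 41; the blank must be 51 − 41 = 10.
Row 3 has -5 + 19 + 10 + 3 + 21 = 48; the blank must be 51 − 48 = 3.
Column 2 has 7 + 3 − 2 + 11 + 19 = 38; the blank must be 51 − 38 = 13.
Row 2 has 13 + 7 + 20 + 18 − 23 = 35; the blank must be 51 − 35 = 16.

a = -3, z = 10, b = 3, c = 13, n = 16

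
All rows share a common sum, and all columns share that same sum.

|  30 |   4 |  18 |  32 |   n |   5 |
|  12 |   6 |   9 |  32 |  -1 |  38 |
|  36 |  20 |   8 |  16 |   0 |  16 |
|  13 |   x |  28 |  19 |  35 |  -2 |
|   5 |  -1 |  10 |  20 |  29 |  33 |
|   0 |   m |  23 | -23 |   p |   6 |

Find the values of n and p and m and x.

Rows 2 and 3 both sum to 96, so that's the common total.
The known cells in row 4 total 93, leaving 96 − 93 = 3 for the blank.
The known cells in row 1 total 89, leaving 96 − 89 = 7 for the blank.
The known cells in column 5 total 70, leaving 96 − 70 = 26 for the blank.
The known cells in row 6 total 32, leaving 96 − 32 = 64 for the blank.

n = 7, p = 26, m = 64, x = 3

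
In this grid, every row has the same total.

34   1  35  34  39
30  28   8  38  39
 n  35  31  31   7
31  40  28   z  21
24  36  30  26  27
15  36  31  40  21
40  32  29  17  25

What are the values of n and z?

Rows 5 and 6 both add up to 143, so every row sums to 143.
Row 3: 35 + 31 + 31 + 7 = 104, so the missing entry is 143 − 104 = 39.
Row 4: 31 + 40 + 28 + 21 = 120, so the missing entry is 143 − 120 = 23.

n = 39, z = 23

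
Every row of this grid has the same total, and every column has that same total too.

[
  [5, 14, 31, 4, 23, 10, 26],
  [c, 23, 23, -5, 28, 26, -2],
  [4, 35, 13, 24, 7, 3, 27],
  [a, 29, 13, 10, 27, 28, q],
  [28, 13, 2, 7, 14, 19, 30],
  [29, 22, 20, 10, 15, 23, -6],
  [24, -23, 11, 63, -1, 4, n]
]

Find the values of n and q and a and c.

n = 35, q = 3, a = 3, c = 20

Rows 1 and 3 both sum to 113, so that's the common total.
Row 7: 24 − 23 + 11 + 63 − 1 + 4 = 78, so its missing entry is 113 − 78 = 35.
Row 2: 23 + 23 − 5 + 28 + 26 − 2 = 93, so its missing entry is 113 − 93 = 20.
Column 1: 5 + 20 + 4 + 28 + 29 + 24 = 110, so its missing entry is 113 − 110 = 3.
Row 4: 3 + 29 + 13 + 10 + 27 + 28 = 110, so its missing entry is 113 − 110 = 3.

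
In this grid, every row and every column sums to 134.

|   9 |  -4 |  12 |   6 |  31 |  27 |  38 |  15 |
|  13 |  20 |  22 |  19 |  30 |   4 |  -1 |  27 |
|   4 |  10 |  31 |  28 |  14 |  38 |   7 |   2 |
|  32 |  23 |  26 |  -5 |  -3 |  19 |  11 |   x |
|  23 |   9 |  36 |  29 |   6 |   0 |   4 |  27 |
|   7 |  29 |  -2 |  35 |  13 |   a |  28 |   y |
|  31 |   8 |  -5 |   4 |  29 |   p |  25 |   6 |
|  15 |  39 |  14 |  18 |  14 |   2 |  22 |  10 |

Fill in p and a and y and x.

Row 4: 32 + 23 + 26 − 5 − 3 + 19 + 11 = 103, so its missing entry is 134 − 103 = 31.
Column 8: 15 + 27 + 2 + 31 + 27 + 6 + 10 = 118, so its missing entry is 134 − 118 = 16.
Row 6: 7 + 29 − 2 + 35 + 13 + 28 + 16 = 126, so its missing entry is 134 − 126 = 8.
Row 7: 31 + 8 − 5 + 4 + 29 + 25 + 6 = 98, so its missing entry is 134 − 98 = 36.

p = 36, a = 8, y = 16, x = 31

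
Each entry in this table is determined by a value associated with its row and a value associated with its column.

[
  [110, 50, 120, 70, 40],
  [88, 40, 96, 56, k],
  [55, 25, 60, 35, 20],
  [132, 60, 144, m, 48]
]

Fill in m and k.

m = 84, k = 32

Each row is a constant multiple of every other row — this is a multiplication table with the headers hidden.
Row 4 is 132/110 = 6/5 times row 1, so its entry in column 4 is 70 × 6/5 = 84.
Row 2 is 88/110 = 4/5 times row 1, so its entry in column 5 is 40 × 4/5 = 32.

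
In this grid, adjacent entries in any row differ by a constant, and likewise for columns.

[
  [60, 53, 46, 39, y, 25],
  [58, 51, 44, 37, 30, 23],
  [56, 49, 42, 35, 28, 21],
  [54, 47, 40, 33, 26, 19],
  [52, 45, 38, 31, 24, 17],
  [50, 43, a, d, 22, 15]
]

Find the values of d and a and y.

d = 29, a = 36, y = 32

Along each row the entries change by -7 per step; down each column they change by -2.
Row 6: from 50 at column 1, stepping by -7 to column 4 gives 29.
Row 6: from 50 at column 1, stepping by -7 to column 3 gives 36.
Row 1: from 60 at column 1, stepping by -7 to column 5 gives 32.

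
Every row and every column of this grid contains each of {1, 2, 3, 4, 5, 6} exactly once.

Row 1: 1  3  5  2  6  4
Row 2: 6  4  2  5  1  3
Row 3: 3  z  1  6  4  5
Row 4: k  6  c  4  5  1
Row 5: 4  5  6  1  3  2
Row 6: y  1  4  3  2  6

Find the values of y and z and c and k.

For row 4, column 3: column 3 already has {1, 2, 4, 5, 6}; that leaves 3.
At (row 6, col 1): row 6 already has {1, 2, 3, 4, 6}, so the value is 5.
Cell (3,2): row 3 already has {1, 3, 4, 5, 6} → 2.
Cell (4,1): row 4 already has {1, 3, 4, 5, 6} → 2.

y = 5, z = 2, c = 3, k = 2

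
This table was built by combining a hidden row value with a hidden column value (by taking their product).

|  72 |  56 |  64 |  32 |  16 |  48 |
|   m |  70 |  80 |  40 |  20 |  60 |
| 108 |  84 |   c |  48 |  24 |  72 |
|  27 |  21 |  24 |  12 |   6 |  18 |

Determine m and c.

Each row is a constant multiple of every other row — this is a multiplication table with the headers hidden.
Row 2 is 20/16 = 5/4 times row 1, so its entry in column 1 is 72 × 5/4 = 90.
Row 3 is 24/16 = 3/2 times row 1, so its entry in column 3 is 64 × 3/2 = 96.

m = 90, c = 96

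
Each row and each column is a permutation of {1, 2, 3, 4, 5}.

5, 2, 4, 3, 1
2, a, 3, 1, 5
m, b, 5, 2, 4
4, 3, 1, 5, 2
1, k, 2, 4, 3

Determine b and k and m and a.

b = 1, k = 5, m = 3, a = 4

Cell (2,2): row 2 already has {1, 2, 3, 5} → 4.
Cell (3,1): column 1 already has {1, 2, 4, 5} → 3.
Cell (3,2): row 3 already has {2, 3, 4, 5} → 1.
For row 5, column 2: row 5 already has {1, 2, 3, 4}; that leaves 5.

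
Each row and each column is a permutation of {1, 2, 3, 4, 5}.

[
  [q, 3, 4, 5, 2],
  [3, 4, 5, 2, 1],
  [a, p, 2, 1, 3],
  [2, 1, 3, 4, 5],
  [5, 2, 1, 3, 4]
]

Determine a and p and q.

a = 4, p = 5, q = 1

Cell (3,2): column 2 already has {1, 2, 3, 4} → 5.
At (row 3, col 1): row 3 already has {1, 2, 3, 5}, so the value is 4.
Cell (1,1): row 1 already has {2, 3, 4, 5} → 1.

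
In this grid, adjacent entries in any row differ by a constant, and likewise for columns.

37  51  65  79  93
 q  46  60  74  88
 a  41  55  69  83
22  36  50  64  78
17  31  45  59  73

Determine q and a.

Along each row the entries change by 14 per step; down each column they change by -5.
Row 2: from 46 at column 2, stepping by 14 to column 1 gives 32.
Row 3: from 41 at column 2, stepping by 14 to column 1 gives 27.

q = 32, a = 27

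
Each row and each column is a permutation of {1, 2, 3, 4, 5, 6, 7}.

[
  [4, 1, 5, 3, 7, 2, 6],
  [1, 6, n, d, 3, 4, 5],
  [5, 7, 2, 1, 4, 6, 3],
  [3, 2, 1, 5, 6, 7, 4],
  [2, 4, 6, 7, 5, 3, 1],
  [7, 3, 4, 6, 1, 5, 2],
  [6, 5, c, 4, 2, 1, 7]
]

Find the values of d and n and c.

d = 2, n = 7, c = 3

At (row 7, col 3): row 7 already has {1, 2, 4, 5, 6, 7}, so the value is 3.
Cell (2,3): column 3 already has {1, 2, 3, 4, 5, 6} → 7.
For row 2, column 4: row 2 already has {1, 3, 4, 5, 6, 7}; that leaves 2.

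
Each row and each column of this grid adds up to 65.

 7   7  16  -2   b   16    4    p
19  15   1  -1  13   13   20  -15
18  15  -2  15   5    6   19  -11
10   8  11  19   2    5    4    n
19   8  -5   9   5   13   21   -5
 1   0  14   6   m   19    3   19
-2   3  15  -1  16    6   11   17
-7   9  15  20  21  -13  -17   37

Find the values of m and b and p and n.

The known cells in row 6 total 62, leaving 65 − 62 = 3 for the blank.
The known cells in column 5 total 65, leaving 65 − 65 = 0 for the blank.
The known cells in row 1 total 48, leaving 65 − 48 = 17 for the blank.
The known cells in row 4 total 59, leaving 65 − 59 = 6 for the blank.

m = 3, b = 0, p = 17, n = 6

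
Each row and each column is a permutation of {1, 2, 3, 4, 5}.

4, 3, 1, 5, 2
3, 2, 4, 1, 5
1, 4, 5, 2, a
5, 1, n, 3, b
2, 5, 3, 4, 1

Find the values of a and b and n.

a = 3, b = 4, n = 2

For row 4, column 3: column 3 already has {1, 3, 4, 5}; that leaves 2.
For row 4, column 5: row 4 already has {1, 2, 3, 5}; that leaves 4.
Cell (3,5): row 3 already has {1, 2, 4, 5} → 3.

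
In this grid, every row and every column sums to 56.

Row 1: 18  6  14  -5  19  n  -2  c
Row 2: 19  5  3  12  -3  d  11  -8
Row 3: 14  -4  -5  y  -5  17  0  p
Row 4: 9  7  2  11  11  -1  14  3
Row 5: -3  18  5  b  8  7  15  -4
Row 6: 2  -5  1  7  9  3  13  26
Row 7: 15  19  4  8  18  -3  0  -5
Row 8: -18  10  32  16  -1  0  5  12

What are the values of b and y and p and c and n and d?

b = 10, y = -3, p = 42, c = -10, n = 16, d = 17

The known cells in row 5 total 46, leaving 56 − 46 = 10 for the blank.
The known cells in row 2 total 39, leaving 56 − 39 = 17 for the blank.
The known cells in column 4 total 59, leaving 56 − 59 = -3 for the blank.
The known cells in row 3 total 14, leaving 56 − 14 = 42 for the blank.
The known cells in column 8 total 66, leaving 56 − 66 = -10 for the blank.
The known cells in row 1 total 40, leaving 56 − 40 = 16 for the blank.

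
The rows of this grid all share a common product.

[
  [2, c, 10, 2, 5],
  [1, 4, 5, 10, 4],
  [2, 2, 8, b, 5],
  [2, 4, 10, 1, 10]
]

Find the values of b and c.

b = 5, c = 4

Rows 2 and 4 each multiply to 800, so every row has product 800.
Row 3: 2×2×8×5 = 160, so the missing entry is 800 ÷ 160 = 5.
Row 1: 2×10×2×5 = 200, so the missing entry is 800 ÷ 200 = 4.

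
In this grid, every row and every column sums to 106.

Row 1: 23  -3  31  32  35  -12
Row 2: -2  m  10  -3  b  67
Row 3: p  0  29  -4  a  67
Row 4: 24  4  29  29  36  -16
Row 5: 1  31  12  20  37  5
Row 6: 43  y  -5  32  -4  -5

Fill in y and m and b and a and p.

y = 45, m = 29, b = 5, a = -3, p = 17

The known cells in column 1 total 89, leaving 106 − 89 = 17 for the blank.
The known cells in row 3 total 109, leaving 106 − 109 = -3 for the blank.
The known cells in row 6 total 61, leaving 106 − 61 = 45 for the blank.
The known cells in column 2 total 77, leaving 106 − 77 = 29 for the blank.
The known cells in row 2 total 101, leaving 106 − 101 = 5 for the blank.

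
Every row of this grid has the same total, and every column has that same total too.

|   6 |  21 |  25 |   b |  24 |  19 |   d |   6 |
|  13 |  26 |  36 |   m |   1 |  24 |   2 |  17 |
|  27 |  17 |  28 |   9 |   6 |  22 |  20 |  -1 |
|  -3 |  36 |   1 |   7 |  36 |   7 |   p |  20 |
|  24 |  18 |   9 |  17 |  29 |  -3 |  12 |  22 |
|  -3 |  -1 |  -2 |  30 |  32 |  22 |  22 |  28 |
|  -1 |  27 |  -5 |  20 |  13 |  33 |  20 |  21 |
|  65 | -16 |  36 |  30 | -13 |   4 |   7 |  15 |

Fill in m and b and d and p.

m = 9, b = 6, d = 21, p = 24

Rows 3 and 5 both sum to 128, so that's the common total.
Row 2 has 13 + 26 + 36 + 1 + 24 + 2 + 17 = 119; the blank must be 128 − 119 = 9.
Column 4 has 9 + 9 + 7 + 17 + 30 + 20 + 30 = 122; the blank must be 128 − 122 = 6.
Row 4 has -3 + 36 + 1 + 7 + 36 + 7 + 20 = 104; the blank must be 128 − 104 = 24.
Row 1 has 6 + 21 + 25 + 6 + 24 + 19 + 6 = 107; the blank must be 128 − 107 = 21.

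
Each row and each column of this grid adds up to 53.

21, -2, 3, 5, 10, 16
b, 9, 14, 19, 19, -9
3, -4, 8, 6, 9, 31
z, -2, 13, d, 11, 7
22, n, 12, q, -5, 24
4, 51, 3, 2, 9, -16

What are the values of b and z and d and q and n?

The known cells in row 2 total 52, leaving 53 − 52 = 1 for the blank.
The known cells in column 1 total 51, leaving 53 − 51 = 2 for the blank.
The known cells in row 4 total 31, leaving 53 − 31 = 22 for the blank.
The known cells in column 4 total 54, leaving 53 − 54 = -1 for the blank.
The known cells in row 5 total 52, leaving 53 − 52 = 1 for the blank.

b = 1, z = 2, d = 22, q = -1, n = 1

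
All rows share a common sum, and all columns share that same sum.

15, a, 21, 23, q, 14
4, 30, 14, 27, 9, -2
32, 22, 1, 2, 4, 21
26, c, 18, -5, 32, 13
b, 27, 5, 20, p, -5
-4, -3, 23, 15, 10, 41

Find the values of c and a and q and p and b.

c = -2, a = 8, q = 1, p = 26, b = 9

Rows 2 and 3 both sum to 82, so that's the common total.
Column 1: 15 + 4 + 32 + 26 − 4 = 73, so its missing entry is 82 − 73 = 9.
Row 5: 9 + 27 + 5 + 20 − 5 = 56, so its missing entry is 82 − 56 = 26.
Column 5: 9 + 4 + 32 + 26 + 10 = 81, so its missing entry is 82 − 81 = 1.
Row 1: 15 + 21 + 23 + 1 + 14 = 74, so its missing entry is 82 − 74 = 8.
Row 4: 26 + 18 − 5 + 32 + 13 = 84, so its missing entry is 82 − 84 = -2.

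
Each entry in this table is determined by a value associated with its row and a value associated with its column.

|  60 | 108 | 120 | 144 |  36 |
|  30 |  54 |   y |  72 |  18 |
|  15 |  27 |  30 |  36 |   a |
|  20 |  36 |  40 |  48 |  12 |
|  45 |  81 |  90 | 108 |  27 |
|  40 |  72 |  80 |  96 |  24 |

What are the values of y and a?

Each row is a constant multiple of every other row — this is a multiplication table with the headers hidden.
Row 2 is 54/108 = 1/2 times row 1, so its entry in column 3 is 120 × 1/2 = 60.
Row 3 is 27/108 = 1/4 times row 1, so its entry in column 5 is 36 × 1/4 = 9.

y = 60, a = 9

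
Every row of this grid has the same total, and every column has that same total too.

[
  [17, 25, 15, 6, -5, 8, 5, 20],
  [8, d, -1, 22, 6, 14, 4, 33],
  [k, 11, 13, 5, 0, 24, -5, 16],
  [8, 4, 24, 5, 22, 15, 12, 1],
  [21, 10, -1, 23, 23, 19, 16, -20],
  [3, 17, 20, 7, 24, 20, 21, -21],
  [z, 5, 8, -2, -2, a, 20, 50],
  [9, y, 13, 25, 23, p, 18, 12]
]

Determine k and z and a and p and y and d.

k = 27, z = -2, a = 14, p = -23, y = 14, d = 5

Rows 1 and 4 both sum to 91, so that's the common total.
Row 2 has 8 − 1 + 22 + 6 + 14 + 4 + 33 = 86; the blank must be 91 − 86 = 5.
Column 2 has 25 + 5 + 11 + 4 + 10 + 17 + 5 = 77; the blank must be 91 − 77 = 14.
Row 3 has 11 + 13 + 5 + 0 + 24 − 5 + 16 = 64; the blank must be 91 − 64 = 27.
Column 1 has 17 + 8 + 27 + 8 + 21 + 3 + 9 = 93; the blank must be 91 − 93 = -2.
Row 7 has -2 + 5 + 8 − 2 − 2 + 20 + 50 = 77; the blank must be 91 − 77 = 14.
Row 8 has 9 + 14 + 13 + 25 + 23 + 18 + 12 = 114; the blank must be 91 − 114 = -23.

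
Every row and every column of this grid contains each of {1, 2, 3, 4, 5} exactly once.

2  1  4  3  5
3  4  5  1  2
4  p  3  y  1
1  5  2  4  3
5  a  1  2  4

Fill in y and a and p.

At (row 3, col 4): column 4 already has {1, 2, 3, 4}, so the value is 5.
Cell (5,2): row 5 already has {1, 2, 4, 5} → 3.
Cell (3,2): row 3 already has {1, 3, 4, 5} → 2.

y = 5, a = 3, p = 2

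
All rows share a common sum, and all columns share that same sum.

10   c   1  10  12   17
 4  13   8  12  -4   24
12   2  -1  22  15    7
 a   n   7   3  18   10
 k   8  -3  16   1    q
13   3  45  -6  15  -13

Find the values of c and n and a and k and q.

c = 7, n = 24, a = -5, k = 23, q = 12

Rows 2 and 3 both sum to 57, so that's the common total.
Row 1: 10 + 1 + 10 + 12 + 17 = 50, so its missing entry is 57 − 50 = 7.
Column 2: 7 + 13 + 2 + 8 + 3 = 33, so its missing entry is 57 − 33 = 24.
Row 4: 24 + 7 + 3 + 18 + 10 = 62, so its missing entry is 57 − 62 = -5.
Column 1: 10 + 4 + 12 − 5 + 13 = 34, so its missing entry is 57 − 34 = 23.
Row 5: 23 + 8 − 3 + 16 + 1 = 45, so its missing entry is 57 − 45 = 12.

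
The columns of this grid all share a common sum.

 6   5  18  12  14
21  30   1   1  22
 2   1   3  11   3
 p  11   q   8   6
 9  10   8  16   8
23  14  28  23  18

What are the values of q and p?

q = 13, p = 10

Column 2 sums to 71 and so does column 5; that's the common total.
In column 3 the known cells total 58, leaving 71 − 58 = 13.
In column 1 the known cells total 61, leaving 71 − 61 = 10.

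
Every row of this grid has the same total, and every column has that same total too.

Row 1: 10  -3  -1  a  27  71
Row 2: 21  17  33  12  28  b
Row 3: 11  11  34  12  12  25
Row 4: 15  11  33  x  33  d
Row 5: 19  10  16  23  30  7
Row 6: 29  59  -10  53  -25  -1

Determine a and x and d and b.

Rows 3 and 5 both sum to 105, so that's the common total.
The known cells in row 1 total 104, leaving 105 − 104 = 1 for the blank.
The known cells in column 4 total 101, leaving 105 − 101 = 4 for the blank.
The known cells in row 4 total 96, leaving 105 − 96 = 9 for the blank.
The known cells in row 2 total 111, leaving 105 − 111 = -6 for the blank.

a = 1, x = 4, d = 9, b = -6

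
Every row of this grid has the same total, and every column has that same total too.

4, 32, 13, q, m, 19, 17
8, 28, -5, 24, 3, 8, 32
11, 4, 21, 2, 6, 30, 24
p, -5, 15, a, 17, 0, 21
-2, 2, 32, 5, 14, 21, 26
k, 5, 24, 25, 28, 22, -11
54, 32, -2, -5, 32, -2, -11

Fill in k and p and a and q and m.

Rows 2 and 3 both sum to 98, so that's the common total.
Column 5: 3 + 6 + 17 + 14 + 28 + 32 = 100, so its missing entry is 98 − 100 = -2.
Row 1: 4 + 32 + 13 − 2 + 19 + 17 = 83, so its missing entry is 98 − 83 = 15.
Column 4: 15 + 24 + 2 + 5 + 25 − 5 = 66, so its missing entry is 98 − 66 = 32.
Row 4: -5 + 15 + 32 + 17 + 0 + 21 = 80, so its missing entry is 98 − 80 = 18.
Row 6: 5 + 24 + 25 + 28 + 22 − 11 = 93, so its missing entry is 98 − 93 = 5.

k = 5, p = 18, a = 32, q = 15, m = -2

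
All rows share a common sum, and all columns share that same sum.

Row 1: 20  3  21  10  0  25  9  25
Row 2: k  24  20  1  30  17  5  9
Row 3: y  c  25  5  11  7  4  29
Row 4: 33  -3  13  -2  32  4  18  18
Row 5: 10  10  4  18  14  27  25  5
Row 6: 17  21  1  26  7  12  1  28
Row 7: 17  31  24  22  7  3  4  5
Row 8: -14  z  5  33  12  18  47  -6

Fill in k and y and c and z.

k = 7, y = 23, c = 9, z = 18

Rows 1 and 4 both sum to 113, so that's the common total.
Row 2 has 24 + 20 + 1 + 30 + 17 + 5 + 9 = 106; the blank must be 113 − 106 = 7.
Column 1 has 20 + 7 + 33 + 10 + 17 + 17 − 14 = 90; the blank must be 113 − 90 = 23.
Row 3 has 23 + 25 + 5 + 11 + 7 + 4 + 29 = 104; the blank must be 113 − 104 = 9.
Row 8 has -14 + 5 + 33 + 12 + 18 + 47 − 6 = 95; the blank must be 113 − 95 = 18.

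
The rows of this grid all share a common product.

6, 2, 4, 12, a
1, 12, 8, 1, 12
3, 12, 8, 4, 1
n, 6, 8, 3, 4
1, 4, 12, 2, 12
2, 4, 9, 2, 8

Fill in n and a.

Rows 2 and 6 each multiply to 1152, so every row has product 1152.
Row 4: 6×8×3×4 = 576, so the missing entry is 1152 ÷ 576 = 2.
Row 1: 6×2×4×12 = 576, so the missing entry is 1152 ÷ 576 = 2.

n = 2, a = 2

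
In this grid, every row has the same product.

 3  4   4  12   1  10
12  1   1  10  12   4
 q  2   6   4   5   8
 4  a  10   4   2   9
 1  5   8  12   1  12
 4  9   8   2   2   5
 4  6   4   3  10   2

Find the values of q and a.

q = 3, a = 2

Rows 1 and 5 each multiply to 5760, so every row has product 5760.
Row 3: 2×6×4×5×8 = 1920, so the missing entry is 5760 ÷ 1920 = 3.
Row 4: 4×10×4×2×9 = 2880, so the missing entry is 5760 ÷ 2880 = 2.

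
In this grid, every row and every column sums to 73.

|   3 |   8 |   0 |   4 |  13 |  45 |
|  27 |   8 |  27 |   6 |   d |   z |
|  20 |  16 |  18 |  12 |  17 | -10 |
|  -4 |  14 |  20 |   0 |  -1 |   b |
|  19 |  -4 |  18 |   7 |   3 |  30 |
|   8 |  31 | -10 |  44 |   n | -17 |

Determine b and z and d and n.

b = 44, z = -19, d = 24, n = 17

Row 6 has 8 + 31 − 10 + 44 − 17 = 56; the blank must be 73 − 56 = 17.
Column 5 has 13 + 17 − 1 + 3 + 17 = 49; the blank must be 73 − 49 = 24.
Row 4 has -4 + 14 + 20 + 0 − 1 = 29; the blank must be 73 − 29 = 44.
Row 2 has 27 + 8 + 27 + 6 + 24 = 92; the blank must be 73 − 92 = -19.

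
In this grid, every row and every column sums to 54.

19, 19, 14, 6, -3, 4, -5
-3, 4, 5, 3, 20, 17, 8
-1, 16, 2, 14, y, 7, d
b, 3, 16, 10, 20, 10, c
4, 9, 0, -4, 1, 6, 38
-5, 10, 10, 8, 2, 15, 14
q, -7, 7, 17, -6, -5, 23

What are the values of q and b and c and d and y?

Column 5: -3 + 20 + 20 + 1 + 2 − 6 = 34, so its missing entry is 54 − 34 = 20.
Row 7: -7 + 7 + 17 − 6 − 5 + 23 = 29, so its missing entry is 54 − 29 = 25.
Column 1: 19 − 3 − 1 + 4 − 5 + 25 = 39, so its missing entry is 54 − 39 = 15.
Row 3: -1 + 16 + 2 + 14 + 20 + 7 = 58, so its missing entry is 54 − 58 = -4.
Row 4: 15 + 3 + 16 + 10 + 20 + 10 = 74, so its missing entry is 54 − 74 = -20.

q = 25, b = 15, c = -20, d = -4, y = 20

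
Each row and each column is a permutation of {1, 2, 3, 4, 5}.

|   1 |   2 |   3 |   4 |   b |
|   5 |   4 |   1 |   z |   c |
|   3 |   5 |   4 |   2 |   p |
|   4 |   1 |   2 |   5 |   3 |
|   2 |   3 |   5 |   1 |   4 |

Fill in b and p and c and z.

b = 5, p = 1, c = 2, z = 3

For row 2, column 4: column 4 already has {1, 2, 4, 5}; that leaves 3.
Cell (3,5): row 3 already has {2, 3, 4, 5} → 1.
Cell (1,5): row 1 already has {1, 2, 3, 4} → 5.
At (row 2, col 5): row 2 already has {1, 3, 4, 5}, so the value is 2.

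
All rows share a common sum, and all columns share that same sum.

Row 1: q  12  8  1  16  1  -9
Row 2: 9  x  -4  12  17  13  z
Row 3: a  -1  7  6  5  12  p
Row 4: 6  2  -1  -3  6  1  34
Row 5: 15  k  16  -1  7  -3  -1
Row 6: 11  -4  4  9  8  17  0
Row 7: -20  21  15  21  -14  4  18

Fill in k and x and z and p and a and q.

k = 12, x = 3, z = -5, p = 8, a = 8, q = 16

Rows 4 and 6 both sum to 45, so that's the common total.
Row 1 has 12 + 8 + 1 + 16 + 1 − 9 = 29; the blank must be 45 − 29 = 16.
Column 1 has 16 + 9 + 6 + 15 + 11 − 20 = 37; the blank must be 45 − 37 = 8.
Row 3 has 8 − 1 + 7 + 6 + 5 + 12 = 37; the blank must be 45 − 37 = 8.
Column 7 has -9 + 8 + 34 − 1 + 0 + 18 = 50; the blank must be 45 − 50 = -5.
Row 2 has 9 − 4 + 12 + 17 + 13 − 5 = 42; the blank must be 45 − 42 = 3.
Row 5 has 15 + 16 − 1 + 7 − 3 − 1 = 33; the blank must be 45 − 33 = 12.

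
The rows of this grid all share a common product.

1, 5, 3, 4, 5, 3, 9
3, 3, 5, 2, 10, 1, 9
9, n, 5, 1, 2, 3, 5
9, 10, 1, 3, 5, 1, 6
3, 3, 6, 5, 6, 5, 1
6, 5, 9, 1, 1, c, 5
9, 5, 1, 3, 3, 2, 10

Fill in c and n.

c = 6, n = 6

Rows 4 and 5 each multiply to 8100, so every row has product 8100.
Row 6: 6×5×9×1×1×5 = 1350, so the missing entry is 8100 ÷ 1350 = 6.
Row 3: 9×5×1×2×3×5 = 1350, so the missing entry is 8100 ÷ 1350 = 6.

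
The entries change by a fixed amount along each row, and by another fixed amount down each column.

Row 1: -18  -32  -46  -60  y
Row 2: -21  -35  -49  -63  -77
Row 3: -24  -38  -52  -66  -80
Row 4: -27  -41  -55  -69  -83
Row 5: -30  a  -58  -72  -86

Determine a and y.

a = -44, y = -74

Along each row the entries change by -14 per step; down each column they change by -3.
Row 5: from -30 at column 1, stepping by -14 to column 2 gives -44.
Row 1: from -18 at column 1, stepping by -14 to column 5 gives -74.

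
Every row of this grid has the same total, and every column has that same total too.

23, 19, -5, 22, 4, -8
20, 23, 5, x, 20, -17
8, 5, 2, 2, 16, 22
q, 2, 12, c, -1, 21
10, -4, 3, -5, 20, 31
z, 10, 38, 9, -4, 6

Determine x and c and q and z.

Rows 1 and 3 both sum to 55, so that's the common total.
Row 6: 10 + 38 + 9 − 4 + 6 = 59, so its missing entry is 55 − 59 = -4.
Row 2: 20 + 23 + 5 + 20 − 17 = 51, so its missing entry is 55 − 51 = 4.
Column 4: 22 + 4 + 2 − 5 + 9 = 32, so its missing entry is 55 − 32 = 23.
Row 4: 2 + 12 + 23 − 1 + 21 = 57, so its missing entry is 55 − 57 = -2.

x = 4, c = 23, q = -2, z = -4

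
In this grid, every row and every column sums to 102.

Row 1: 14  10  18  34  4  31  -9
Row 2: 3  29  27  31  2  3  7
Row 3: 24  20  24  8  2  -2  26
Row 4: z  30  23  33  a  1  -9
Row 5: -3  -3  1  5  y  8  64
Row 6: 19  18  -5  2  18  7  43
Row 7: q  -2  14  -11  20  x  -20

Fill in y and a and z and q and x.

y = 30, a = 26, z = -2, q = 47, x = 54

The known cells in row 5 total 72, leaving 102 − 72 = 30 for the blank.
The known cells in column 5 total 76, leaving 102 − 76 = 26 for the blank.
The known cells in column 6 total 48, leaving 102 − 48 = 54 for the blank.
The known cells in row 4 total 104, leaving 102 − 104 = -2 for the blank.
The known cells in row 7 total 55, leaving 102 − 55 = 47 for the blank.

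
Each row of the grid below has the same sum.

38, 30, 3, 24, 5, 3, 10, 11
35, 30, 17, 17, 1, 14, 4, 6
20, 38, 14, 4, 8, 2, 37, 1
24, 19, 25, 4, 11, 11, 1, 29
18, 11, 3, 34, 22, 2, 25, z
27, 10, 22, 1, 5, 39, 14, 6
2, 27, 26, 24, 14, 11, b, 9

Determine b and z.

b = 11, z = 9

Row 1 sums to 124 and so does row 6; that's the common total.
In row 7 the known cells total 113, leaving 124 − 113 = 11.
In row 5 the known cells total 115, leaving 124 − 115 = 9.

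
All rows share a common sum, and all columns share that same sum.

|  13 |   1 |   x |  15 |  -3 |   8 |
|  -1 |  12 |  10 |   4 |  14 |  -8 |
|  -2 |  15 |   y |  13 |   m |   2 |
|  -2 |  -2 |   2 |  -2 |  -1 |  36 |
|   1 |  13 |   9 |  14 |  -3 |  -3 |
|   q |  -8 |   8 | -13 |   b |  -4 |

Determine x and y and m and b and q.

Rows 2 and 4 both sum to 31, so that's the common total.
The known cells in row 1 total 34, leaving 31 − 34 = -3 for the blank.
The known cells in column 1 total 9, leaving 31 − 9 = 22 for the blank.
The known cells in row 6 total 5, leaving 31 − 5 = 26 for the blank.
The known cells in column 5 total 33, leaving 31 − 33 = -2 for the blank.
The known cells in row 3 total 26, leaving 31 − 26 = 5 for the blank.

x = -3, y = 5, m = -2, b = 26, q = 22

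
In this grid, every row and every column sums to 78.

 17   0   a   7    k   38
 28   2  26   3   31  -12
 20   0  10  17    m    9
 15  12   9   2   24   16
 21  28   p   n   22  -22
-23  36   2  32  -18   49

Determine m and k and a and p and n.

Row 3 has 20 + 0 + 10 + 17 + 9 = 56; the blank must be 78 − 56 = 22.
Column 5 has 31 + 22 + 24 + 22 − 18 = 81; the blank must be 78 − 81 = -3.
Column 4 has 7 + 3 + 17 + 2 + 32 = 61; the blank must be 78 − 61 = 17.
Row 5 has 21 + 28 + 17 + 22 − 22 = 66; the blank must be 78 − 66 = 12.
Row 1 has 17 + 0 + 7 − 3 + 38 = 59; the blank must be 78 − 59 = 19.

m = 22, k = -3, a = 19, p = 12, n = 17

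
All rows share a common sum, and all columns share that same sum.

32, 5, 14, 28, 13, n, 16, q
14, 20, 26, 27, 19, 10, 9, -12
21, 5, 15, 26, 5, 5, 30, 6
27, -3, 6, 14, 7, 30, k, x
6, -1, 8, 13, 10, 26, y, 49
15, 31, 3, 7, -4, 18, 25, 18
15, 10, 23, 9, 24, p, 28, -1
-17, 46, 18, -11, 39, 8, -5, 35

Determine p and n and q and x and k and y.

Rows 2 and 3 both sum to 113, so that's the common total.
The known cells in row 7 total 108, leaving 113 − 108 = 5 for the blank.
The known cells in row 5 total 111, leaving 113 − 111 = 2 for the blank.
The known cells in column 6 total 102, leaving 113 − 102 = 11 for the blank.
The known cells in row 1 total 119, leaving 113 − 119 = -6 for the blank.
The known cells in column 8 total 89, leaving 113 − 89 = 24 for the blank.
The known cells in row 4 total 105, leaving 113 − 105 = 8 for the blank.

p = 5, n = 11, q = -6, x = 24, k = 8, y = 2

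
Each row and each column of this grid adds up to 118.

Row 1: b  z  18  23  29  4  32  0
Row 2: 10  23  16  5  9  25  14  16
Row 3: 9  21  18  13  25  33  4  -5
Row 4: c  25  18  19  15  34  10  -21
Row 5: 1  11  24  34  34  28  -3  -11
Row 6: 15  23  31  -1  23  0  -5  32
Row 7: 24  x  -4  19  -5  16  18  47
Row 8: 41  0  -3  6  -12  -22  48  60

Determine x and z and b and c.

x = 3, z = 12, b = 0, c = 18

Row 7 has 24 − 4 + 19 − 5 + 16 + 18 + 47 = 115; the blank must be 118 − 115 = 3.
Column 2 has 23 + 21 + 25 + 11 + 23 + 3 + 0 = 106; the blank must be 118 − 106 = 12.
Row 4 has 25 + 18 + 19 + 15 + 34 + 10 − 21 = 100; the blank must be 118 − 100 = 18.
Row 1 has 12 + 18 + 23 + 29 + 4 + 32 + 0 = 118; the blank must be 118 − 118 = 0.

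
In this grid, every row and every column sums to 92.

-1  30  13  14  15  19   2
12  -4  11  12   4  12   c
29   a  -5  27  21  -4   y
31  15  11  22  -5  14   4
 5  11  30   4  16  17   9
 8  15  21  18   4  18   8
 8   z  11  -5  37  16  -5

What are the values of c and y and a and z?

c = 45, y = 29, a = -5, z = 30

Row 7 has 8 + 11 − 5 + 37 + 16 − 5 = 62; the blank must be 92 − 62 = 30.
Row 2 has 12 − 4 + 11 + 12 + 4 + 12 = 47; the blank must be 92 − 47 = 45.
Column 7 has 2 + 45 + 4 + 9 + 8 − 5 = 63; the blank must be 92 − 63 = 29.
Row 3 has 29 − 5 + 27 + 21 − 4 + 29 = 97; the blank must be 92 − 97 = -5.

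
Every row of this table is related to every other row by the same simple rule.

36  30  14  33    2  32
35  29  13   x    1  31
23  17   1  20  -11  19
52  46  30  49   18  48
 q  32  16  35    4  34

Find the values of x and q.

The difference between any two rows is the same in every column — this is an addition table with the headers hidden.
Row 2 minus row 1 is 29 − 30 = -1, so its entry in column 4 is 33 + (-1) = 32.
Row 5 minus row 1 is 32 − 30 = 2, so its entry in column 1 is 36 + 2 = 38.

x = 32, q = 38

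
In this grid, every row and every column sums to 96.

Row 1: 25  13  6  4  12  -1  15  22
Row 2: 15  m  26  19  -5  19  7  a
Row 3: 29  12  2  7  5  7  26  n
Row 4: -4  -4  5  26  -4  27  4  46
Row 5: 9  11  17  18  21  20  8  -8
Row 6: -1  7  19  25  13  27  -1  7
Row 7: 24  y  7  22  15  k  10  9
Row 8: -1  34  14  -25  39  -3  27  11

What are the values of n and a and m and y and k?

The known cells in column 6 total 96, leaving 96 − 96 = 0 for the blank.
The known cells in row 3 total 88, leaving 96 − 88 = 8 for the blank.
The known cells in row 7 total 87, leaving 96 − 87 = 9 for the blank.
The known cells in column 2 total 82, leaving 96 − 82 = 14 for the blank.
The known cells in row 2 total 95, leaving 96 − 95 = 1 for the blank.

n = 8, a = 1, m = 14, y = 9, k = 0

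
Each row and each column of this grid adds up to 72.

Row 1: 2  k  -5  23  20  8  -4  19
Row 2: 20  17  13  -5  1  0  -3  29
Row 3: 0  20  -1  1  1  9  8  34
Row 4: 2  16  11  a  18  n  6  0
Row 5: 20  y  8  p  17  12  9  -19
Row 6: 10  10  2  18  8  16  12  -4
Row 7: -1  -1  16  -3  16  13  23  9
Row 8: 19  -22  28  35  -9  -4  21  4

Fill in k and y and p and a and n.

k = 9, y = 23, p = 2, a = 1, n = 18

The known cells in row 1 total 63, leaving 72 − 63 = 9 for the blank.
The known cells in column 2 total 49, leaving 72 − 49 = 23 for the blank.
The known cells in row 5 total 70, leaving 72 − 70 = 2 for the blank.
The known cells in column 4 total 71, leaving 72 − 71 = 1 for the blank.
The known cells in row 4 total 54, leaving 72 − 54 = 18 for the blank.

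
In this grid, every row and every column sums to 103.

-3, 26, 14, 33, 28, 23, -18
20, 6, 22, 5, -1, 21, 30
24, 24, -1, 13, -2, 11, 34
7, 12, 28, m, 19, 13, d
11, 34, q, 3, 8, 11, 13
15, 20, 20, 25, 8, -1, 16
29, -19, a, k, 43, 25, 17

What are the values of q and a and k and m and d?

q = 23, a = -3, k = 11, m = 13, d = 11

Row 5: 11 + 34 + 3 + 8 + 11 + 13 = 80, so its missing entry is 103 − 80 = 23.
Column 3: 14 + 22 − 1 + 28 + 23 + 20 = 106, so its missing entry is 103 − 106 = -3.
Column 7: -18 + 30 + 34 + 13 + 16 + 17 = 92, so its missing entry is 103 − 92 = 11.
Row 4: 7 + 12 + 28 + 19 + 13 + 11 = 90, so its missing entry is 103 − 90 = 13.
Row 7: 29 − 19 − 3 + 43 + 25 + 17 = 92, so its missing entry is 103 − 92 = 11.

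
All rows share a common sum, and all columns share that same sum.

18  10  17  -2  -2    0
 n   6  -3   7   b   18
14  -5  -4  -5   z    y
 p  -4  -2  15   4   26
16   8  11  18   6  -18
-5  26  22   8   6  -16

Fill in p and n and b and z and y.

Rows 1 and 5 both sum to 41, so that's the common total.
The known cells in row 4 total 39, leaving 41 − 39 = 2 for the blank.
The known cells in column 1 total 45, leaving 41 − 45 = -4 for the blank.
The known cells in row 2 total 24, leaving 41 − 24 = 17 for the blank.
The known cells in column 5 total 31, leaving 41 − 31 = 10 for the blank.
The known cells in row 3 total 10, leaving 41 − 10 = 31 for the blank.

p = 2, n = -4, b = 17, z = 10, y = 31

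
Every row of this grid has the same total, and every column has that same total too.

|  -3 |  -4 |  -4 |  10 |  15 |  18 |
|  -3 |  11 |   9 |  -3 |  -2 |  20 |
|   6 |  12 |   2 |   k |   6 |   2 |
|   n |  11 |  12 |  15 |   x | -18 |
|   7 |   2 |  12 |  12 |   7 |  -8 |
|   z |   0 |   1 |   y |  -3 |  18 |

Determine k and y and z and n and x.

Rows 1 and 2 both sum to 32, so that's the common total.
Column 5: 15 − 2 + 6 + 7 − 3 = 23, so its missing entry is 32 − 23 = 9.
Row 4: 11 + 12 + 15 + 9 − 18 = 29, so its missing entry is 32 − 29 = 3.
Row 3: 6 + 12 + 2 + 6 + 2 = 28, so its missing entry is 32 − 28 = 4.
Column 1: -3 − 3 + 6 + 3 + 7 = 10, so its missing entry is 32 − 10 = 22.
Row 6: 22 + 0 + 1 − 3 + 18 = 38, so its missing entry is 32 − 38 = -6.

k = 4, y = -6, z = 22, n = 3, x = 9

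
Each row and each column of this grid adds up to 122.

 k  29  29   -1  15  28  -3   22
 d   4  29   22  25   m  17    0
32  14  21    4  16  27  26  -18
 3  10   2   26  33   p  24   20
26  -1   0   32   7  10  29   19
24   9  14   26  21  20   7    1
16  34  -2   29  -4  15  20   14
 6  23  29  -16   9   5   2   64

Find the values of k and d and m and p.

The known cells in row 4 total 118, leaving 122 − 118 = 4 for the blank.
The known cells in column 6 total 109, leaving 122 − 109 = 13 for the blank.
The known cells in row 2 total 110, leaving 122 − 110 = 12 for the blank.
The known cells in row 1 total 119, leaving 122 − 119 = 3 for the blank.

k = 3, d = 12, m = 13, p = 4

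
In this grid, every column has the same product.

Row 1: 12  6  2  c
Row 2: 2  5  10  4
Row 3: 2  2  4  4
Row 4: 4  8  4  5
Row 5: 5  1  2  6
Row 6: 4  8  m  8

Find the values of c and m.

c = 1, m = 6

Columns 1 and 2 each multiply to 3840, so every column has product 3840.
Column 4: 4×4×5×6×8 = 3840, so the missing entry is 3840 ÷ 3840 = 1.
Column 3: 2×10×4×4×2 = 640, so the missing entry is 3840 ÷ 640 = 6.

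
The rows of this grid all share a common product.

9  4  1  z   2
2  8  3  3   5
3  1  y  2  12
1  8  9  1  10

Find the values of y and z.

y = 10, z = 10

Rows 2 and 4 each multiply to 720, so every row has product 720.
Row 3: 3×1×2×12 = 72, so the missing entry is 720 ÷ 72 = 10.
Row 1: 9×4×1×2 = 72, so the missing entry is 720 ÷ 72 = 10.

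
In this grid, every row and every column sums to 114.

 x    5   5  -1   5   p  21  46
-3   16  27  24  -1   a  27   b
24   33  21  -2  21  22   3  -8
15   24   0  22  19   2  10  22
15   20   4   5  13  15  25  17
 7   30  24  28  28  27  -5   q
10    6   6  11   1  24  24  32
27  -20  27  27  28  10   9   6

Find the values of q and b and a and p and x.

q = -25, b = 24, a = 0, p = 14, x = 19

Column 1: -3 + 24 + 15 + 15 + 7 + 10 + 27 = 95, so its missing entry is 114 − 95 = 19.
Row 6: 7 + 30 + 24 + 28 + 28 + 27 − 5 = 139, so its missing entry is 114 − 139 = -25.
Column 8: 46 − 8 + 22 + 17 − 25 + 32 + 6 = 90, so its missing entry is 114 − 90 = 24.
Row 2: -3 + 16 + 27 + 24 − 1 + 27 + 24 = 114, so its missing entry is 114 − 114 = 0.
Row 1: 19 + 5 + 5 − 1 + 5 + 21 + 46 = 100, so its missing entry is 114 − 100 = 14.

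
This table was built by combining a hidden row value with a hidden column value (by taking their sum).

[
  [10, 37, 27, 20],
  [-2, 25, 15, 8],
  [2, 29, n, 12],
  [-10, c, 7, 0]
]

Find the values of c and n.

The difference between any two rows is the same in every column — this is an addition table with the headers hidden.
Row 4 minus row 1 is 0 − 20 = -20, so its entry in column 2 is 37 + (-20) = 17.
Row 3 minus row 1 is 12 − 20 = -8, so its entry in column 3 is 27 + (-8) = 19.

c = 17, n = 19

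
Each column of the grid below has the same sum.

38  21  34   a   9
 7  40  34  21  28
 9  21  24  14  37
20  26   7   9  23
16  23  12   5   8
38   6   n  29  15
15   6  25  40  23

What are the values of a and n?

a = 25, n = 7

Column 2 sums to 143 and so does column 5; that's the common total.
In column 4 the known cells total 118, leaving 143 − 118 = 25.
In column 3 the known cells total 136, leaving 143 − 136 = 7.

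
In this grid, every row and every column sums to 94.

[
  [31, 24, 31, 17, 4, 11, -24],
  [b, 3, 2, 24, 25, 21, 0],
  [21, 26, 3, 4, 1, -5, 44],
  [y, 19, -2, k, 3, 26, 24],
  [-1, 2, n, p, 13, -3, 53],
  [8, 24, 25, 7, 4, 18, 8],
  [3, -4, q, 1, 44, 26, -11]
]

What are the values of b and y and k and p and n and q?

b = 19, y = 13, k = 11, p = 30, n = 0, q = 35

Row 7 has 3 − 4 + 1 + 44 + 26 − 11 = 59; the blank must be 94 − 59 = 35.
Column 3 has 31 + 2 + 3 − 2 + 25 + 35 = 94; the blank must be 94 − 94 = 0.
Row 5 has -1 + 2 + 0 + 13 − 3 + 53 = 64; the blank must be 94 − 64 = 30.
Column 4 has 17 + 24 + 4 + 30 + 7 + 1 = 83; the blank must be 94 − 83 = 11.
Row 4 has 19 − 2 + 11 + 3 + 26 + 24 = 81; the blank must be 94 − 81 = 13.
Row 2 has 3 + 2 + 24 + 25 + 21 + 0 = 75; the blank must be 94 − 75 = 19.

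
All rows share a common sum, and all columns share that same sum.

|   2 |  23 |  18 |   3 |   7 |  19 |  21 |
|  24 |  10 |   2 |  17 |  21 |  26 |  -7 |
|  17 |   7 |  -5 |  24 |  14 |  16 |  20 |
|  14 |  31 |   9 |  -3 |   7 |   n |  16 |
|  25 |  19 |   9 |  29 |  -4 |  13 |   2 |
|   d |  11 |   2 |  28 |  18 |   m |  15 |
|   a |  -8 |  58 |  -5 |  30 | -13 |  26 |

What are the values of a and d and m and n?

Rows 1 and 2 both sum to 93, so that's the common total.
Row 4 has 14 + 31 + 9 − 3 + 7 + 16 = 74; the blank must be 93 − 74 = 19.
Column 6 has 19 + 26 + 16 + 19 + 13 − 13 = 80; the blank must be 93 − 80 = 13.
Row 6 has 11 + 2 + 28 + 18 + 13 + 15 = 87; the blank must be 93 − 87 = 6.
Row 7 has -8 + 58 − 5 + 30 − 13 + 26 = 88; the blank must be 93 − 88 = 5.

a = 5, d = 6, m = 13, n = 19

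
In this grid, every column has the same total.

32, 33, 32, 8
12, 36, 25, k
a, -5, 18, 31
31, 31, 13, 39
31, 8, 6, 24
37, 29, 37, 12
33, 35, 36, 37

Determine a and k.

a = -9, k = 16

Columns 2 and 3 both add up to 167, so every column sums to 167.
Column 1: 32 + 12 + 31 + 31 + 37 + 33 = 176, so the missing entry is 167 − 176 = -9.
Column 4: 8 + 31 + 39 + 24 + 12 + 37 = 151, so the missing entry is 167 − 151 = 16.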